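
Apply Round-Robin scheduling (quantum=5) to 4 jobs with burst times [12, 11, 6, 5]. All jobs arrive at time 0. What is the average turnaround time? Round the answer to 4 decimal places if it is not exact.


Time quantum = 5
Execution trace:
  J1 runs 5 units, time = 5
  J2 runs 5 units, time = 10
  J3 runs 5 units, time = 15
  J4 runs 5 units, time = 20
  J1 runs 5 units, time = 25
  J2 runs 5 units, time = 30
  J3 runs 1 units, time = 31
  J1 runs 2 units, time = 33
  J2 runs 1 units, time = 34
Finish times: [33, 34, 31, 20]
Average turnaround = 118/4 = 29.5

29.5


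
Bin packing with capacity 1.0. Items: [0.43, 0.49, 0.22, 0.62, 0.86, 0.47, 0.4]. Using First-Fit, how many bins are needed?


Place items sequentially using First-Fit:
  Item 0.43 -> new Bin 1
  Item 0.49 -> Bin 1 (now 0.92)
  Item 0.22 -> new Bin 2
  Item 0.62 -> Bin 2 (now 0.84)
  Item 0.86 -> new Bin 3
  Item 0.47 -> new Bin 4
  Item 0.4 -> Bin 4 (now 0.87)
Total bins used = 4

4


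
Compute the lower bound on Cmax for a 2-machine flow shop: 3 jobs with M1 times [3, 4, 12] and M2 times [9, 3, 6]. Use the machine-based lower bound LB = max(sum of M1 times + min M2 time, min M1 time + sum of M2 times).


LB1 = sum(M1 times) + min(M2 times) = 19 + 3 = 22
LB2 = min(M1 times) + sum(M2 times) = 3 + 18 = 21
Lower bound = max(LB1, LB2) = max(22, 21) = 22

22


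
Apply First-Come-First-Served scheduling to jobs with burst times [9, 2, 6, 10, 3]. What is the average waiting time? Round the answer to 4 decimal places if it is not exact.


FCFS order (as given): [9, 2, 6, 10, 3]
Waiting times:
  Job 1: wait = 0
  Job 2: wait = 9
  Job 3: wait = 11
  Job 4: wait = 17
  Job 5: wait = 27
Sum of waiting times = 64
Average waiting time = 64/5 = 12.8

12.8


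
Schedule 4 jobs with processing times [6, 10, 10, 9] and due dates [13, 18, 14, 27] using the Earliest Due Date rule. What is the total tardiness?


Sort by due date (EDD order): [(6, 13), (10, 14), (10, 18), (9, 27)]
Compute completion times and tardiness:
  Job 1: p=6, d=13, C=6, tardiness=max(0,6-13)=0
  Job 2: p=10, d=14, C=16, tardiness=max(0,16-14)=2
  Job 3: p=10, d=18, C=26, tardiness=max(0,26-18)=8
  Job 4: p=9, d=27, C=35, tardiness=max(0,35-27)=8
Total tardiness = 18

18


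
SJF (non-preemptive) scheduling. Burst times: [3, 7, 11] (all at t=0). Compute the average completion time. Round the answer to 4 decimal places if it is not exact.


SJF order (ascending): [3, 7, 11]
Completion times:
  Job 1: burst=3, C=3
  Job 2: burst=7, C=10
  Job 3: burst=11, C=21
Average completion = 34/3 = 11.3333

11.3333


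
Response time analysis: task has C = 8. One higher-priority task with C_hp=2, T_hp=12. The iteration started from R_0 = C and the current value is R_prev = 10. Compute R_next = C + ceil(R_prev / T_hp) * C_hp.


R_next = C + ceil(R_prev / T_hp) * C_hp
ceil(10 / 12) = ceil(0.8333) = 1
Interference = 1 * 2 = 2
R_next = 8 + 2 = 10
R_next = R_prev, so the iteration has converged (response time = 10).

10


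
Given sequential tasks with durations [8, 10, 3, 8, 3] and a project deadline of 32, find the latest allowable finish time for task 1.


LF(activity 1) = deadline - sum of successor durations
Successors: activities 2 through 5 with durations [10, 3, 8, 3]
Sum of successor durations = 24
LF = 32 - 24 = 8

8


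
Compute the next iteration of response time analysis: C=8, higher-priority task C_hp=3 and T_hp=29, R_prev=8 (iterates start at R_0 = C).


R_next = C + ceil(R_prev / T_hp) * C_hp
ceil(8 / 29) = ceil(0.2759) = 1
Interference = 1 * 3 = 3
R_next = 8 + 3 = 11

11


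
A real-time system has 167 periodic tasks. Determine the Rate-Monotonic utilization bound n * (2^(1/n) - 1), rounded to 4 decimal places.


Compute 2^(1/167) = 1.0041592075
Subtract 1: 1.0041592075 - 1 = 0.0041592075
Multiply by n: 167 * 0.0041592075 = 0.6945876525
Round to 4 dp: 0.6946

0.6946


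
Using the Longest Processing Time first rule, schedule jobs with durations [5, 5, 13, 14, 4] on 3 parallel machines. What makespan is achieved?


Sort jobs in decreasing order (LPT): [14, 13, 5, 5, 4]
Assign each job to the least loaded machine:
  Machine 1: jobs [14], load = 14
  Machine 2: jobs [13], load = 13
  Machine 3: jobs [5, 5, 4], load = 14
Makespan = max load = 14

14


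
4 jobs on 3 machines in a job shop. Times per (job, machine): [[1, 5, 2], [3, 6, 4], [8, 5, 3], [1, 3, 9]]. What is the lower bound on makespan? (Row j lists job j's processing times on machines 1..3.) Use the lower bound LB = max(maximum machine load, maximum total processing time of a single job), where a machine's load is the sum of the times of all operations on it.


Machine loads:
  Machine 1: 1 + 3 + 8 + 1 = 13
  Machine 2: 5 + 6 + 5 + 3 = 19
  Machine 3: 2 + 4 + 3 + 9 = 18
Max machine load = 19
Job totals:
  Job 1: 8
  Job 2: 13
  Job 3: 16
  Job 4: 13
Max job total = 16
Lower bound = max(19, 16) = 19

19


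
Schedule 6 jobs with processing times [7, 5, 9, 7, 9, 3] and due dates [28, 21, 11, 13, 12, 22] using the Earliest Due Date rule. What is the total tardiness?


Sort by due date (EDD order): [(9, 11), (9, 12), (7, 13), (5, 21), (3, 22), (7, 28)]
Compute completion times and tardiness:
  Job 1: p=9, d=11, C=9, tardiness=max(0,9-11)=0
  Job 2: p=9, d=12, C=18, tardiness=max(0,18-12)=6
  Job 3: p=7, d=13, C=25, tardiness=max(0,25-13)=12
  Job 4: p=5, d=21, C=30, tardiness=max(0,30-21)=9
  Job 5: p=3, d=22, C=33, tardiness=max(0,33-22)=11
  Job 6: p=7, d=28, C=40, tardiness=max(0,40-28)=12
Total tardiness = 50

50


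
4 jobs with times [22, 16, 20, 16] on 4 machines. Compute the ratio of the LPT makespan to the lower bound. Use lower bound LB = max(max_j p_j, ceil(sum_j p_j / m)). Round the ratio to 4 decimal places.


LPT order: [22, 20, 16, 16]
Machine loads after assignment: [22, 20, 16, 16]
LPT makespan = 22
Lower bound = max(max_job, ceil(total/4)) = max(22, 19) = 22
Ratio = 22 / 22 = 1.0

1.0


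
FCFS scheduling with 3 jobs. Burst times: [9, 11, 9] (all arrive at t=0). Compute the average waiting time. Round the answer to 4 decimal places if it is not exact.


FCFS order (as given): [9, 11, 9]
Waiting times:
  Job 1: wait = 0
  Job 2: wait = 9
  Job 3: wait = 20
Sum of waiting times = 29
Average waiting time = 29/3 = 9.6667

9.6667


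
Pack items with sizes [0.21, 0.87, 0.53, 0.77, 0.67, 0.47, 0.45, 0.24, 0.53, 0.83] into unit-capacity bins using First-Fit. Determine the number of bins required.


Place items sequentially using First-Fit:
  Item 0.21 -> new Bin 1
  Item 0.87 -> new Bin 2
  Item 0.53 -> Bin 1 (now 0.74)
  Item 0.77 -> new Bin 3
  Item 0.67 -> new Bin 4
  Item 0.47 -> new Bin 5
  Item 0.45 -> Bin 5 (now 0.92)
  Item 0.24 -> Bin 1 (now 0.98)
  Item 0.53 -> new Bin 6
  Item 0.83 -> new Bin 7
Total bins used = 7

7


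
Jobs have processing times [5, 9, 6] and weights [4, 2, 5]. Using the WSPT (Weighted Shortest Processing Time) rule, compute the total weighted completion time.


Compute p/w ratios and sort ascending (WSPT): [(6, 5), (5, 4), (9, 2)]
Compute weighted completion times:
  Job (p=6,w=5): C=6, w*C=5*6=30
  Job (p=5,w=4): C=11, w*C=4*11=44
  Job (p=9,w=2): C=20, w*C=2*20=40
Total weighted completion time = 114

114


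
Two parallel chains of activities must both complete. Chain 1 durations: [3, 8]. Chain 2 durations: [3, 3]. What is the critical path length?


Path A total = 3 + 8 = 11
Path B total = 3 + 3 = 6
Critical path = longest path = max(11, 6) = 11

11


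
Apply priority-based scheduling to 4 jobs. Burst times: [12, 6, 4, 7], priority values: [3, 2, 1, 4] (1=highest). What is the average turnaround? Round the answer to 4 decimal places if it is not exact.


Sort by priority (ascending = highest first):
Order: [(1, 4), (2, 6), (3, 12), (4, 7)]
Completion times:
  Priority 1, burst=4, C=4
  Priority 2, burst=6, C=10
  Priority 3, burst=12, C=22
  Priority 4, burst=7, C=29
Average turnaround = 65/4 = 16.25

16.25


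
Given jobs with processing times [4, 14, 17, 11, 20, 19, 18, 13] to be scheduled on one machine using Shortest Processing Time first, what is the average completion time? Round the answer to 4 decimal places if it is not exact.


Sort jobs by processing time (SPT order): [4, 11, 13, 14, 17, 18, 19, 20]
Compute completion times sequentially:
  Job 1: processing = 4, completes at 4
  Job 2: processing = 11, completes at 15
  Job 3: processing = 13, completes at 28
  Job 4: processing = 14, completes at 42
  Job 5: processing = 17, completes at 59
  Job 6: processing = 18, completes at 77
  Job 7: processing = 19, completes at 96
  Job 8: processing = 20, completes at 116
Sum of completion times = 437
Average completion time = 437/8 = 54.625

54.625


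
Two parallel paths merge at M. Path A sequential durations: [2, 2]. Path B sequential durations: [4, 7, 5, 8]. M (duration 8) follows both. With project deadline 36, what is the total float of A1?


Forward pass: ES(A1) = sum of predecessors on chain A = 0
EF = ES + duration = 0 + 2 = 2
Backward pass: LF(M) = deadline = 36; LS(M) = 36 - 8 = 28
LF(A1) = LS(M) - sum(successors on chain A) = 28 - 2 = 26
LS = LF - duration = 26 - 2 = 24
Total float = LS - ES = 24 - 0 = 24

24


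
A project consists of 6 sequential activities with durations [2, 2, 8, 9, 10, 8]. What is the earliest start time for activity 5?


Activity 5 starts after activities 1 through 4 complete.
Predecessor durations: [2, 2, 8, 9]
ES = 2 + 2 + 8 + 9 = 21

21


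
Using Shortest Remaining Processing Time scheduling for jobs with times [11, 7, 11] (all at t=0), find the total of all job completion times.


Since all jobs arrive at t=0, SRPT equals SPT ordering.
SPT order: [7, 11, 11]
Completion times:
  Job 1: p=7, C=7
  Job 2: p=11, C=18
  Job 3: p=11, C=29
Total completion time = 7 + 18 + 29 = 54

54


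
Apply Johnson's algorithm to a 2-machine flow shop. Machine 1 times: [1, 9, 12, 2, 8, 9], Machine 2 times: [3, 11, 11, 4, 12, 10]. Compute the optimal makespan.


Apply Johnson's rule:
  Group 1 (a <= b): [(1, 1, 3), (4, 2, 4), (5, 8, 12), (2, 9, 11), (6, 9, 10)]
  Group 2 (a > b): [(3, 12, 11)]
Optimal job order: [1, 4, 5, 2, 6, 3]
Schedule:
  Job 1: M1 done at 1, M2 done at 4
  Job 4: M1 done at 3, M2 done at 8
  Job 5: M1 done at 11, M2 done at 23
  Job 2: M1 done at 20, M2 done at 34
  Job 6: M1 done at 29, M2 done at 44
  Job 3: M1 done at 41, M2 done at 55
Makespan = 55

55


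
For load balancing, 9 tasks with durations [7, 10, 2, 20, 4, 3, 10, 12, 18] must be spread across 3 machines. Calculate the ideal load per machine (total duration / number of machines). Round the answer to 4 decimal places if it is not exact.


Total processing time = 7 + 10 + 2 + 20 + 4 + 3 + 10 + 12 + 18 = 86
Number of machines = 3
Ideal balanced load = 86 / 3 = 28.6667

28.6667


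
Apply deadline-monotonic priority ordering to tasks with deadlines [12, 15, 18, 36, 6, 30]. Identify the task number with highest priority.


Sort tasks by relative deadline (ascending):
  Task 5: deadline = 6
  Task 1: deadline = 12
  Task 2: deadline = 15
  Task 3: deadline = 18
  Task 6: deadline = 30
  Task 4: deadline = 36
Priority order (highest first): [5, 1, 2, 3, 6, 4]
Highest priority task = 5

5


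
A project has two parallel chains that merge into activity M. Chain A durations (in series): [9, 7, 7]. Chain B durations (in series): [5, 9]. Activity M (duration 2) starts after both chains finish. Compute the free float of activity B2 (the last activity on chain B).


ES(B2) = sum of predecessors on chain B = 5
EF(B2) = ES + duration = 5 + 9 = 14
Successor of B2 is M. ES(M) = max(sum(A), sum(B)) = max(23, 14) = 23
Free float = ES(successor) - EF(current) = 23 - 14 = 9

9


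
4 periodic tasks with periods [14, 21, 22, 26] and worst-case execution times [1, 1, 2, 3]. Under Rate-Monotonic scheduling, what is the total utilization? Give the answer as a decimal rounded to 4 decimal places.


Compute individual utilizations (exact fractions):
  Task 1: C/T = 1/14 (approx. 0.0714)
  Task 2: C/T = 1/21 (approx. 0.0476)
  Task 3: C/T = 2/22 = 1/11 (approx. 0.0909)
  Task 4: C/T = 3/26 (approx. 0.1154)
Total utilization U = 1/14 + 1/21 + 1/11 + 3/26 = 977/3003
Rounded to 4 decimal places: U = 0.3253
RM (Liu & Layland) bound for 4 tasks = 0.756828; compare with U = 977/3003 (approx. 0.325341)
U <= bound, so schedulable by RM sufficient condition.

0.3253


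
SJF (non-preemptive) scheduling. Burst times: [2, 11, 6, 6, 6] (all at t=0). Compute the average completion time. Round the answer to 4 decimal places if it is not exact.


SJF order (ascending): [2, 6, 6, 6, 11]
Completion times:
  Job 1: burst=2, C=2
  Job 2: burst=6, C=8
  Job 3: burst=6, C=14
  Job 4: burst=6, C=20
  Job 5: burst=11, C=31
Average completion = 75/5 = 15.0

15.0


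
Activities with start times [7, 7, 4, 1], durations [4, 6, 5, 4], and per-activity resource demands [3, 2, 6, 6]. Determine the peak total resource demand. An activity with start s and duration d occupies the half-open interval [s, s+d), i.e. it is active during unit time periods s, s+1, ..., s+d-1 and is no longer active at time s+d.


Each activity i is active on [start_i, start_i + duration_i).
Compute total resource usage per time slot:
  t=0: active resources = [], total = 0
  t=1: active resources = [6], total = 6
  t=2: active resources = [6], total = 6
  t=3: active resources = [6], total = 6
  t=4: active resources = [6, 6], total = 12
  t=5: active resources = [6], total = 6
  t=6: active resources = [6], total = 6
  t=7: active resources = [3, 2, 6], total = 11
  t=8: active resources = [3, 2, 6], total = 11
  t=9: active resources = [3, 2], total = 5
  t=10: active resources = [3, 2], total = 5
  t=11: active resources = [2], total = 2
  t=12: active resources = [2], total = 2
Peak resource demand = 12

12


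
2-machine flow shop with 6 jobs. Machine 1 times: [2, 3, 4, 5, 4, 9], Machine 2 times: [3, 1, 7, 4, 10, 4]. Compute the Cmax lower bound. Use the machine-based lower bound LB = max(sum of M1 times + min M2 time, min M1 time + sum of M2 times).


LB1 = sum(M1 times) + min(M2 times) = 27 + 1 = 28
LB2 = min(M1 times) + sum(M2 times) = 2 + 29 = 31
Lower bound = max(LB1, LB2) = max(28, 31) = 31

31


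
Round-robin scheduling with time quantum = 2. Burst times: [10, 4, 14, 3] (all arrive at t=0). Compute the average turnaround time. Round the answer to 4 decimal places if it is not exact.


Time quantum = 2
Execution trace:
  J1 runs 2 units, time = 2
  J2 runs 2 units, time = 4
  J3 runs 2 units, time = 6
  J4 runs 2 units, time = 8
  J1 runs 2 units, time = 10
  J2 runs 2 units, time = 12
  J3 runs 2 units, time = 14
  J4 runs 1 units, time = 15
  J1 runs 2 units, time = 17
  J3 runs 2 units, time = 19
  J1 runs 2 units, time = 21
  J3 runs 2 units, time = 23
  J1 runs 2 units, time = 25
  J3 runs 2 units, time = 27
  J3 runs 2 units, time = 29
  J3 runs 2 units, time = 31
Finish times: [25, 12, 31, 15]
Average turnaround = 83/4 = 20.75

20.75


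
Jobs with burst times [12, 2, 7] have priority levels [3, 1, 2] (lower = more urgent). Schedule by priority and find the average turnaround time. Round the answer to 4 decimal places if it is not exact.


Sort by priority (ascending = highest first):
Order: [(1, 2), (2, 7), (3, 12)]
Completion times:
  Priority 1, burst=2, C=2
  Priority 2, burst=7, C=9
  Priority 3, burst=12, C=21
Average turnaround = 32/3 = 10.6667

10.6667


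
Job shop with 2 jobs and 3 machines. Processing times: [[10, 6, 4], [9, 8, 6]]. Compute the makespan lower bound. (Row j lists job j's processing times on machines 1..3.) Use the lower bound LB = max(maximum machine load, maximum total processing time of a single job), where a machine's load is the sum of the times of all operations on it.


Machine loads:
  Machine 1: 10 + 9 = 19
  Machine 2: 6 + 8 = 14
  Machine 3: 4 + 6 = 10
Max machine load = 19
Job totals:
  Job 1: 20
  Job 2: 23
Max job total = 23
Lower bound = max(19, 23) = 23

23


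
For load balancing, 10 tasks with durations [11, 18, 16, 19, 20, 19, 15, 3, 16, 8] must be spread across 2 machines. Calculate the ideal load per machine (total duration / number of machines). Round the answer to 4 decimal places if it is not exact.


Total processing time = 11 + 18 + 16 + 19 + 20 + 19 + 15 + 3 + 16 + 8 = 145
Number of machines = 2
Ideal balanced load = 145 / 2 = 72.5

72.5


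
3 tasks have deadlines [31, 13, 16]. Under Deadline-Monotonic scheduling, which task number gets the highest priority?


Sort tasks by relative deadline (ascending):
  Task 2: deadline = 13
  Task 3: deadline = 16
  Task 1: deadline = 31
Priority order (highest first): [2, 3, 1]
Highest priority task = 2

2


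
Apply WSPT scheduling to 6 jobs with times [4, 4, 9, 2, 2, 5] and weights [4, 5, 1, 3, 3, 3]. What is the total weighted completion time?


Compute p/w ratios and sort ascending (WSPT): [(2, 3), (2, 3), (4, 5), (4, 4), (5, 3), (9, 1)]
Compute weighted completion times:
  Job (p=2,w=3): C=2, w*C=3*2=6
  Job (p=2,w=3): C=4, w*C=3*4=12
  Job (p=4,w=5): C=8, w*C=5*8=40
  Job (p=4,w=4): C=12, w*C=4*12=48
  Job (p=5,w=3): C=17, w*C=3*17=51
  Job (p=9,w=1): C=26, w*C=1*26=26
Total weighted completion time = 183

183


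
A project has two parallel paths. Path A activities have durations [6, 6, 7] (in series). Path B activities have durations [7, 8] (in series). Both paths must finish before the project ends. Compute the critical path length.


Path A total = 6 + 6 + 7 = 19
Path B total = 7 + 8 = 15
Critical path = longest path = max(19, 15) = 19

19


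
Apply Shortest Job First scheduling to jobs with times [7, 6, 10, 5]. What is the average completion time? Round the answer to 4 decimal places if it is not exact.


SJF order (ascending): [5, 6, 7, 10]
Completion times:
  Job 1: burst=5, C=5
  Job 2: burst=6, C=11
  Job 3: burst=7, C=18
  Job 4: burst=10, C=28
Average completion = 62/4 = 15.5

15.5


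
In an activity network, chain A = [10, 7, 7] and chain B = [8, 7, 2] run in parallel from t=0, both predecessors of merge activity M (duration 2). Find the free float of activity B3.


ES(B3) = sum of predecessors on chain B = 15
EF(B3) = ES + duration = 15 + 2 = 17
Successor of B3 is M. ES(M) = max(sum(A), sum(B)) = max(24, 17) = 24
Free float = ES(successor) - EF(current) = 24 - 17 = 7

7


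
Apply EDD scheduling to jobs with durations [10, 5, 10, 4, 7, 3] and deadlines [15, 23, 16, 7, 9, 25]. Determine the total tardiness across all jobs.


Sort by due date (EDD order): [(4, 7), (7, 9), (10, 15), (10, 16), (5, 23), (3, 25)]
Compute completion times and tardiness:
  Job 1: p=4, d=7, C=4, tardiness=max(0,4-7)=0
  Job 2: p=7, d=9, C=11, tardiness=max(0,11-9)=2
  Job 3: p=10, d=15, C=21, tardiness=max(0,21-15)=6
  Job 4: p=10, d=16, C=31, tardiness=max(0,31-16)=15
  Job 5: p=5, d=23, C=36, tardiness=max(0,36-23)=13
  Job 6: p=3, d=25, C=39, tardiness=max(0,39-25)=14
Total tardiness = 50

50


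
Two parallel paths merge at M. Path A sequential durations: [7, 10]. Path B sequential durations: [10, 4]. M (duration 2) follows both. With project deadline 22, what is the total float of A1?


Forward pass: ES(A1) = sum of predecessors on chain A = 0
EF = ES + duration = 0 + 7 = 7
Backward pass: LF(M) = deadline = 22; LS(M) = 22 - 2 = 20
LF(A1) = LS(M) - sum(successors on chain A) = 20 - 10 = 10
LS = LF - duration = 10 - 7 = 3
Total float = LS - ES = 3 - 0 = 3

3


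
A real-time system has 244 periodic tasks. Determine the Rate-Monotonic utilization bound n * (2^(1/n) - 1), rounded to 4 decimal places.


Compute 2^(1/244) = 1.0028448059
Subtract 1: 1.0028448059 - 1 = 0.0028448059
Multiply by n: 244 * 0.0028448059 = 0.6941326396
Round to 4 dp: 0.6941

0.6941


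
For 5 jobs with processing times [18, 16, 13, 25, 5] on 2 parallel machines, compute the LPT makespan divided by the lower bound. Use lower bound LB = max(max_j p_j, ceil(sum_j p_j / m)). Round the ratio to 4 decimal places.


LPT order: [25, 18, 16, 13, 5]
Machine loads after assignment: [38, 39]
LPT makespan = 39
Lower bound = max(max_job, ceil(total/2)) = max(25, 39) = 39
Ratio = 39 / 39 = 1.0

1.0


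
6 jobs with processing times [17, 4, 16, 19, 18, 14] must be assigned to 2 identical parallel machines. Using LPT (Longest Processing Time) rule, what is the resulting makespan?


Sort jobs in decreasing order (LPT): [19, 18, 17, 16, 14, 4]
Assign each job to the least loaded machine:
  Machine 1: jobs [19, 16, 14], load = 49
  Machine 2: jobs [18, 17, 4], load = 39
Makespan = max load = 49

49


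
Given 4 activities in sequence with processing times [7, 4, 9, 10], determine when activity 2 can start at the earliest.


Activity 2 starts after activities 1 through 1 complete.
Predecessor durations: [7]
ES = 7 = 7

7


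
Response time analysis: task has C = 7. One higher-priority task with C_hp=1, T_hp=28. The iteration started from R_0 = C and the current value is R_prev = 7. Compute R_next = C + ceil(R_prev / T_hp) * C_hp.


R_next = C + ceil(R_prev / T_hp) * C_hp
ceil(7 / 28) = ceil(0.25) = 1
Interference = 1 * 1 = 1
R_next = 7 + 1 = 8

8


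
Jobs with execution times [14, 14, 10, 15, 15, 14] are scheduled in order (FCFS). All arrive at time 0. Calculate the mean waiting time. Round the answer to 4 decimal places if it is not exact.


FCFS order (as given): [14, 14, 10, 15, 15, 14]
Waiting times:
  Job 1: wait = 0
  Job 2: wait = 14
  Job 3: wait = 28
  Job 4: wait = 38
  Job 5: wait = 53
  Job 6: wait = 68
Sum of waiting times = 201
Average waiting time = 201/6 = 33.5

33.5


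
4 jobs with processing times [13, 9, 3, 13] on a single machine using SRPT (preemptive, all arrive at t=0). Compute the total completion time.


Since all jobs arrive at t=0, SRPT equals SPT ordering.
SPT order: [3, 9, 13, 13]
Completion times:
  Job 1: p=3, C=3
  Job 2: p=9, C=12
  Job 3: p=13, C=25
  Job 4: p=13, C=38
Total completion time = 3 + 12 + 25 + 38 = 78

78


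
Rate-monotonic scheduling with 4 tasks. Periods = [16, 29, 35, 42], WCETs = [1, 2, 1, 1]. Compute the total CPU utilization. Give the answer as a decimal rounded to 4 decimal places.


Compute individual utilizations (exact fractions):
  Task 1: C/T = 1/16 (approx. 0.0625)
  Task 2: C/T = 2/29 (approx. 0.069)
  Task 3: C/T = 1/35 (approx. 0.0286)
  Task 4: C/T = 1/42 (approx. 0.0238)
Total utilization U = 1/16 + 2/29 + 1/35 + 1/42 = 8957/48720
Rounded to 4 decimal places: U = 0.1838
RM (Liu & Layland) bound for 4 tasks = 0.756828; compare with U = 8957/48720 (approx. 0.183846)
U <= bound, so schedulable by RM sufficient condition.

0.1838


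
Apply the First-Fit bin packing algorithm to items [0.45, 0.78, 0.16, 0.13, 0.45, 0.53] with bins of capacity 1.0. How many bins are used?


Place items sequentially using First-Fit:
  Item 0.45 -> new Bin 1
  Item 0.78 -> new Bin 2
  Item 0.16 -> Bin 1 (now 0.61)
  Item 0.13 -> Bin 1 (now 0.74)
  Item 0.45 -> new Bin 3
  Item 0.53 -> Bin 3 (now 0.98)
Total bins used = 3

3


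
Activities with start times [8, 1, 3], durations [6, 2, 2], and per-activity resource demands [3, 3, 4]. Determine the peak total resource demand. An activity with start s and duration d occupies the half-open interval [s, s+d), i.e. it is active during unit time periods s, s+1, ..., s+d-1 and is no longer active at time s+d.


Each activity i is active on [start_i, start_i + duration_i).
Compute total resource usage per time slot:
  t=0: active resources = [], total = 0
  t=1: active resources = [3], total = 3
  t=2: active resources = [3], total = 3
  t=3: active resources = [4], total = 4
  t=4: active resources = [4], total = 4
  t=5: active resources = [], total = 0
  t=6: active resources = [], total = 0
  t=7: active resources = [], total = 0
  t=8: active resources = [3], total = 3
  t=9: active resources = [3], total = 3
  t=10: active resources = [3], total = 3
  t=11: active resources = [3], total = 3
  t=12: active resources = [3], total = 3
  t=13: active resources = [3], total = 3
Peak resource demand = 4

4


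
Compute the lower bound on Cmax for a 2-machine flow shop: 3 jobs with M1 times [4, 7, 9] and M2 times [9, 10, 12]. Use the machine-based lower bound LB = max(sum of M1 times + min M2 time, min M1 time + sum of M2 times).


LB1 = sum(M1 times) + min(M2 times) = 20 + 9 = 29
LB2 = min(M1 times) + sum(M2 times) = 4 + 31 = 35
Lower bound = max(LB1, LB2) = max(29, 35) = 35

35


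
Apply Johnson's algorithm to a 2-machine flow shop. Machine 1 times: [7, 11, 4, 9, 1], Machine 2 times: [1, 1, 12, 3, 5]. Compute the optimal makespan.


Apply Johnson's rule:
  Group 1 (a <= b): [(5, 1, 5), (3, 4, 12)]
  Group 2 (a > b): [(4, 9, 3), (1, 7, 1), (2, 11, 1)]
Optimal job order: [5, 3, 4, 1, 2]
Schedule:
  Job 5: M1 done at 1, M2 done at 6
  Job 3: M1 done at 5, M2 done at 18
  Job 4: M1 done at 14, M2 done at 21
  Job 1: M1 done at 21, M2 done at 22
  Job 2: M1 done at 32, M2 done at 33
Makespan = 33

33


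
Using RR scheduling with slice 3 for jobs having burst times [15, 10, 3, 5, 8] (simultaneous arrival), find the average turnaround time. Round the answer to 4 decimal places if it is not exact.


Time quantum = 3
Execution trace:
  J1 runs 3 units, time = 3
  J2 runs 3 units, time = 6
  J3 runs 3 units, time = 9
  J4 runs 3 units, time = 12
  J5 runs 3 units, time = 15
  J1 runs 3 units, time = 18
  J2 runs 3 units, time = 21
  J4 runs 2 units, time = 23
  J5 runs 3 units, time = 26
  J1 runs 3 units, time = 29
  J2 runs 3 units, time = 32
  J5 runs 2 units, time = 34
  J1 runs 3 units, time = 37
  J2 runs 1 units, time = 38
  J1 runs 3 units, time = 41
Finish times: [41, 38, 9, 23, 34]
Average turnaround = 145/5 = 29.0

29.0


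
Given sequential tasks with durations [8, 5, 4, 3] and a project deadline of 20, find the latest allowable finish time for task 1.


LF(activity 1) = deadline - sum of successor durations
Successors: activities 2 through 4 with durations [5, 4, 3]
Sum of successor durations = 12
LF = 20 - 12 = 8

8


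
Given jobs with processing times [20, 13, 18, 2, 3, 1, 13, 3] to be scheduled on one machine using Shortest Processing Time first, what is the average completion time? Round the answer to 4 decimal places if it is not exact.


Sort jobs by processing time (SPT order): [1, 2, 3, 3, 13, 13, 18, 20]
Compute completion times sequentially:
  Job 1: processing = 1, completes at 1
  Job 2: processing = 2, completes at 3
  Job 3: processing = 3, completes at 6
  Job 4: processing = 3, completes at 9
  Job 5: processing = 13, completes at 22
  Job 6: processing = 13, completes at 35
  Job 7: processing = 18, completes at 53
  Job 8: processing = 20, completes at 73
Sum of completion times = 202
Average completion time = 202/8 = 25.25

25.25


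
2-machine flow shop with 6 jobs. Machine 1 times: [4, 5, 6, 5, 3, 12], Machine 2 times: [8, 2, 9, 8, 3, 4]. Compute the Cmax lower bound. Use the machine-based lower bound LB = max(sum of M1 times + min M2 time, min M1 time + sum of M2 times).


LB1 = sum(M1 times) + min(M2 times) = 35 + 2 = 37
LB2 = min(M1 times) + sum(M2 times) = 3 + 34 = 37
Lower bound = max(LB1, LB2) = max(37, 37) = 37

37


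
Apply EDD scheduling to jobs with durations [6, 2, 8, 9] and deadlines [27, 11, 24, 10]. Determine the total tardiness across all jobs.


Sort by due date (EDD order): [(9, 10), (2, 11), (8, 24), (6, 27)]
Compute completion times and tardiness:
  Job 1: p=9, d=10, C=9, tardiness=max(0,9-10)=0
  Job 2: p=2, d=11, C=11, tardiness=max(0,11-11)=0
  Job 3: p=8, d=24, C=19, tardiness=max(0,19-24)=0
  Job 4: p=6, d=27, C=25, tardiness=max(0,25-27)=0
Total tardiness = 0

0


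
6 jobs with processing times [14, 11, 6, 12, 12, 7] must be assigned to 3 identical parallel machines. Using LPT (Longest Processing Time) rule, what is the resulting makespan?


Sort jobs in decreasing order (LPT): [14, 12, 12, 11, 7, 6]
Assign each job to the least loaded machine:
  Machine 1: jobs [14, 6], load = 20
  Machine 2: jobs [12, 11], load = 23
  Machine 3: jobs [12, 7], load = 19
Makespan = max load = 23

23


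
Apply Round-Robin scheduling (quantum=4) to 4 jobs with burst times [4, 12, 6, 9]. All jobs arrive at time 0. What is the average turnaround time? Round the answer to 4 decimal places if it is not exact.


Time quantum = 4
Execution trace:
  J1 runs 4 units, time = 4
  J2 runs 4 units, time = 8
  J3 runs 4 units, time = 12
  J4 runs 4 units, time = 16
  J2 runs 4 units, time = 20
  J3 runs 2 units, time = 22
  J4 runs 4 units, time = 26
  J2 runs 4 units, time = 30
  J4 runs 1 units, time = 31
Finish times: [4, 30, 22, 31]
Average turnaround = 87/4 = 21.75

21.75


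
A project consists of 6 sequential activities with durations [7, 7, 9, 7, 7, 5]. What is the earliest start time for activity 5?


Activity 5 starts after activities 1 through 4 complete.
Predecessor durations: [7, 7, 9, 7]
ES = 7 + 7 + 9 + 7 = 30

30


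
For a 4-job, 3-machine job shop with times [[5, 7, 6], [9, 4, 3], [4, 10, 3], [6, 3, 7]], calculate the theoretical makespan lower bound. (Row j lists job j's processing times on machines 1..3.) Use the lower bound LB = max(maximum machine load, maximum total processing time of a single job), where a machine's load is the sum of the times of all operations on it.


Machine loads:
  Machine 1: 5 + 9 + 4 + 6 = 24
  Machine 2: 7 + 4 + 10 + 3 = 24
  Machine 3: 6 + 3 + 3 + 7 = 19
Max machine load = 24
Job totals:
  Job 1: 18
  Job 2: 16
  Job 3: 17
  Job 4: 16
Max job total = 18
Lower bound = max(24, 18) = 24

24


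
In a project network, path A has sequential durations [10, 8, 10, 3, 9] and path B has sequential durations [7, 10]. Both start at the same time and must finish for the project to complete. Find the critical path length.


Path A total = 10 + 8 + 10 + 3 + 9 = 40
Path B total = 7 + 10 = 17
Critical path = longest path = max(40, 17) = 40

40


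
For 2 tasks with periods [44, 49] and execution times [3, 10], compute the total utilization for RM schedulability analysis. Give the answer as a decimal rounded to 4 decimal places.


Compute individual utilizations (exact fractions):
  Task 1: C/T = 3/44 (approx. 0.0682)
  Task 2: C/T = 10/49 (approx. 0.2041)
Total utilization U = 3/44 + 10/49 = 587/2156
Rounded to 4 decimal places: U = 0.2723
RM (Liu & Layland) bound for 2 tasks = 0.828427; compare with U = 587/2156 (approx. 0.272263)
U <= bound, so schedulable by RM sufficient condition.

0.2723


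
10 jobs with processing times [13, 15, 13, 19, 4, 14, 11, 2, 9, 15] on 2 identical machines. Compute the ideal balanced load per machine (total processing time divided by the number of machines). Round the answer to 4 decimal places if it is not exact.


Total processing time = 13 + 15 + 13 + 19 + 4 + 14 + 11 + 2 + 9 + 15 = 115
Number of machines = 2
Ideal balanced load = 115 / 2 = 57.5

57.5


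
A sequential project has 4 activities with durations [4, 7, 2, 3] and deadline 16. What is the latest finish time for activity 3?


LF(activity 3) = deadline - sum of successor durations
Successors: activities 4 through 4 with durations [3]
Sum of successor durations = 3
LF = 16 - 3 = 13

13


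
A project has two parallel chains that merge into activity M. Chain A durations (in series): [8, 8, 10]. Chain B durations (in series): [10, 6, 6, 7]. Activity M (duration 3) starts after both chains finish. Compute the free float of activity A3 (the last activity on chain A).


ES(A3) = sum of predecessors on chain A = 16
EF(A3) = ES + duration = 16 + 10 = 26
Successor of A3 is M. ES(M) = max(sum(A), sum(B)) = max(26, 29) = 29
Free float = ES(successor) - EF(current) = 29 - 26 = 3

3


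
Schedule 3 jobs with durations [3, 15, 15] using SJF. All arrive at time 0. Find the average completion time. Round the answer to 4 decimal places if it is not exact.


SJF order (ascending): [3, 15, 15]
Completion times:
  Job 1: burst=3, C=3
  Job 2: burst=15, C=18
  Job 3: burst=15, C=33
Average completion = 54/3 = 18.0

18.0


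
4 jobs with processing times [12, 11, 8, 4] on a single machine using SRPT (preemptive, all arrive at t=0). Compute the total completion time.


Since all jobs arrive at t=0, SRPT equals SPT ordering.
SPT order: [4, 8, 11, 12]
Completion times:
  Job 1: p=4, C=4
  Job 2: p=8, C=12
  Job 3: p=11, C=23
  Job 4: p=12, C=35
Total completion time = 4 + 12 + 23 + 35 = 74

74


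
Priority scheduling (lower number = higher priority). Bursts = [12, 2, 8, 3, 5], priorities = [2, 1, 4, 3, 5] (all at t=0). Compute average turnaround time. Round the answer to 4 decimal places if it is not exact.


Sort by priority (ascending = highest first):
Order: [(1, 2), (2, 12), (3, 3), (4, 8), (5, 5)]
Completion times:
  Priority 1, burst=2, C=2
  Priority 2, burst=12, C=14
  Priority 3, burst=3, C=17
  Priority 4, burst=8, C=25
  Priority 5, burst=5, C=30
Average turnaround = 88/5 = 17.6

17.6


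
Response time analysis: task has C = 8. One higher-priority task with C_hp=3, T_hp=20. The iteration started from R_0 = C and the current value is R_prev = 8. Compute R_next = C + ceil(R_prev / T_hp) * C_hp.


R_next = C + ceil(R_prev / T_hp) * C_hp
ceil(8 / 20) = ceil(0.4) = 1
Interference = 1 * 3 = 3
R_next = 8 + 3 = 11

11


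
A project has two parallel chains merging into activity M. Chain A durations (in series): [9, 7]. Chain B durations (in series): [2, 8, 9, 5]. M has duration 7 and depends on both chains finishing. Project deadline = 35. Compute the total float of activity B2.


Forward pass: ES(B2) = sum of predecessors on chain B = 2
EF = ES + duration = 2 + 8 = 10
Backward pass: LF(M) = deadline = 35; LS(M) = 35 - 7 = 28
LF(B2) = LS(M) - sum(successors on chain B) = 28 - 14 = 14
LS = LF - duration = 14 - 8 = 6
Total float = LS - ES = 6 - 2 = 4

4


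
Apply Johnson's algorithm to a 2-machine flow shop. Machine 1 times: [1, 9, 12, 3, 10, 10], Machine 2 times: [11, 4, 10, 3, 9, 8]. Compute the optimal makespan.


Apply Johnson's rule:
  Group 1 (a <= b): [(1, 1, 11), (4, 3, 3)]
  Group 2 (a > b): [(3, 12, 10), (5, 10, 9), (6, 10, 8), (2, 9, 4)]
Optimal job order: [1, 4, 3, 5, 6, 2]
Schedule:
  Job 1: M1 done at 1, M2 done at 12
  Job 4: M1 done at 4, M2 done at 15
  Job 3: M1 done at 16, M2 done at 26
  Job 5: M1 done at 26, M2 done at 35
  Job 6: M1 done at 36, M2 done at 44
  Job 2: M1 done at 45, M2 done at 49
Makespan = 49

49


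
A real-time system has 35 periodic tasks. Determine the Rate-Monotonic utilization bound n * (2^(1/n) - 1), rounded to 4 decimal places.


Compute 2^(1/35) = 1.0200016094
Subtract 1: 1.0200016094 - 1 = 0.0200016094
Multiply by n: 35 * 0.0200016094 = 0.7000563290
Round to 4 dp: 0.7001

0.7001


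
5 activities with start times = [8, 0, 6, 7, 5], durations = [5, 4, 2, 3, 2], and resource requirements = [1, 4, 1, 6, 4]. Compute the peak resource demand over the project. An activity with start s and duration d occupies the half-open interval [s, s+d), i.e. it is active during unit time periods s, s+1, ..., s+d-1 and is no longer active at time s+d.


Each activity i is active on [start_i, start_i + duration_i).
Compute total resource usage per time slot:
  t=0: active resources = [4], total = 4
  t=1: active resources = [4], total = 4
  t=2: active resources = [4], total = 4
  t=3: active resources = [4], total = 4
  t=4: active resources = [], total = 0
  t=5: active resources = [4], total = 4
  t=6: active resources = [1, 4], total = 5
  t=7: active resources = [1, 6], total = 7
  t=8: active resources = [1, 6], total = 7
  t=9: active resources = [1, 6], total = 7
  t=10: active resources = [1], total = 1
  t=11: active resources = [1], total = 1
  t=12: active resources = [1], total = 1
Peak resource demand = 7

7


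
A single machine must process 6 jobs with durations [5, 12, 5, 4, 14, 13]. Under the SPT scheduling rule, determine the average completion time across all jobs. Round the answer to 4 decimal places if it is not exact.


Sort jobs by processing time (SPT order): [4, 5, 5, 12, 13, 14]
Compute completion times sequentially:
  Job 1: processing = 4, completes at 4
  Job 2: processing = 5, completes at 9
  Job 3: processing = 5, completes at 14
  Job 4: processing = 12, completes at 26
  Job 5: processing = 13, completes at 39
  Job 6: processing = 14, completes at 53
Sum of completion times = 145
Average completion time = 145/6 = 24.1667

24.1667


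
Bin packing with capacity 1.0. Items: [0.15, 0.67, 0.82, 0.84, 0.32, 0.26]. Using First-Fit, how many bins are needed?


Place items sequentially using First-Fit:
  Item 0.15 -> new Bin 1
  Item 0.67 -> Bin 1 (now 0.82)
  Item 0.82 -> new Bin 2
  Item 0.84 -> new Bin 3
  Item 0.32 -> new Bin 4
  Item 0.26 -> Bin 4 (now 0.58)
Total bins used = 4

4


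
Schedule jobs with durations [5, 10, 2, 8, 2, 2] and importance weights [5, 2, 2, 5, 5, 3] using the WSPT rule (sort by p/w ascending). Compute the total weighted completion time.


Compute p/w ratios and sort ascending (WSPT): [(2, 5), (2, 3), (5, 5), (2, 2), (8, 5), (10, 2)]
Compute weighted completion times:
  Job (p=2,w=5): C=2, w*C=5*2=10
  Job (p=2,w=3): C=4, w*C=3*4=12
  Job (p=5,w=5): C=9, w*C=5*9=45
  Job (p=2,w=2): C=11, w*C=2*11=22
  Job (p=8,w=5): C=19, w*C=5*19=95
  Job (p=10,w=2): C=29, w*C=2*29=58
Total weighted completion time = 242

242


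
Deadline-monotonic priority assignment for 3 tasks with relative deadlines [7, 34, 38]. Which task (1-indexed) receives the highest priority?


Sort tasks by relative deadline (ascending):
  Task 1: deadline = 7
  Task 2: deadline = 34
  Task 3: deadline = 38
Priority order (highest first): [1, 2, 3]
Highest priority task = 1

1


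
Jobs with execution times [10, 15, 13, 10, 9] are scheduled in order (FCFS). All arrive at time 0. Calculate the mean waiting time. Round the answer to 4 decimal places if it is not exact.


FCFS order (as given): [10, 15, 13, 10, 9]
Waiting times:
  Job 1: wait = 0
  Job 2: wait = 10
  Job 3: wait = 25
  Job 4: wait = 38
  Job 5: wait = 48
Sum of waiting times = 121
Average waiting time = 121/5 = 24.2

24.2


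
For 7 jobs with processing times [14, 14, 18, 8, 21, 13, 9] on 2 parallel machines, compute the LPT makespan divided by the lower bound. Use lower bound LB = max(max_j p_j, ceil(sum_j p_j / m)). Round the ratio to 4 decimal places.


LPT order: [21, 18, 14, 14, 13, 9, 8]
Machine loads after assignment: [52, 45]
LPT makespan = 52
Lower bound = max(max_job, ceil(total/2)) = max(21, 49) = 49
Ratio = 52 / 49 = 1.0612

1.0612


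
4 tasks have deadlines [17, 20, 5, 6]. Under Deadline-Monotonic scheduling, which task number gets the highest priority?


Sort tasks by relative deadline (ascending):
  Task 3: deadline = 5
  Task 4: deadline = 6
  Task 1: deadline = 17
  Task 2: deadline = 20
Priority order (highest first): [3, 4, 1, 2]
Highest priority task = 3

3


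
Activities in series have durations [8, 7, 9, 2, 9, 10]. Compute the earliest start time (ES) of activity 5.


Activity 5 starts after activities 1 through 4 complete.
Predecessor durations: [8, 7, 9, 2]
ES = 8 + 7 + 9 + 2 = 26

26


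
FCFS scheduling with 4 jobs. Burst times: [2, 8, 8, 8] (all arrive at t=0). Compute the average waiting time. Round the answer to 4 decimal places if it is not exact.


FCFS order (as given): [2, 8, 8, 8]
Waiting times:
  Job 1: wait = 0
  Job 2: wait = 2
  Job 3: wait = 10
  Job 4: wait = 18
Sum of waiting times = 30
Average waiting time = 30/4 = 7.5

7.5


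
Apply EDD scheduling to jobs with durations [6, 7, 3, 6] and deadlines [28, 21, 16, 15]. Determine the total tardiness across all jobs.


Sort by due date (EDD order): [(6, 15), (3, 16), (7, 21), (6, 28)]
Compute completion times and tardiness:
  Job 1: p=6, d=15, C=6, tardiness=max(0,6-15)=0
  Job 2: p=3, d=16, C=9, tardiness=max(0,9-16)=0
  Job 3: p=7, d=21, C=16, tardiness=max(0,16-21)=0
  Job 4: p=6, d=28, C=22, tardiness=max(0,22-28)=0
Total tardiness = 0

0


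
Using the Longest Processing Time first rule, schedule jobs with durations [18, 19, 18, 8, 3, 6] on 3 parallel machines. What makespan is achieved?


Sort jobs in decreasing order (LPT): [19, 18, 18, 8, 6, 3]
Assign each job to the least loaded machine:
  Machine 1: jobs [19, 3], load = 22
  Machine 2: jobs [18, 8], load = 26
  Machine 3: jobs [18, 6], load = 24
Makespan = max load = 26

26
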